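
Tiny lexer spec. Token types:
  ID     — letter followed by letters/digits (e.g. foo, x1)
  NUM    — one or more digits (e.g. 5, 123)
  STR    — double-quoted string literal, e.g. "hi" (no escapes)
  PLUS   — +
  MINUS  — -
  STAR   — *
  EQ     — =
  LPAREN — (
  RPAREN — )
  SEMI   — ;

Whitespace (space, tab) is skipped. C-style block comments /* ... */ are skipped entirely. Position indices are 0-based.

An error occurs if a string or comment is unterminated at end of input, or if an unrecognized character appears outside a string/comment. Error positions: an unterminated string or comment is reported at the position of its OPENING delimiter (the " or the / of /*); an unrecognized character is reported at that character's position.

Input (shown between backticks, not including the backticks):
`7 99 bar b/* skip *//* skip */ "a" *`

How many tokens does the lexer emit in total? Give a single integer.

pos=0: emit NUM '7' (now at pos=1)
pos=2: emit NUM '99' (now at pos=4)
pos=5: emit ID 'bar' (now at pos=8)
pos=9: emit ID 'b' (now at pos=10)
pos=10: enter COMMENT mode (saw '/*')
exit COMMENT mode (now at pos=20)
pos=20: enter COMMENT mode (saw '/*')
exit COMMENT mode (now at pos=30)
pos=31: enter STRING mode
pos=31: emit STR "a" (now at pos=34)
pos=35: emit STAR '*'
DONE. 6 tokens: [NUM, NUM, ID, ID, STR, STAR]

Answer: 6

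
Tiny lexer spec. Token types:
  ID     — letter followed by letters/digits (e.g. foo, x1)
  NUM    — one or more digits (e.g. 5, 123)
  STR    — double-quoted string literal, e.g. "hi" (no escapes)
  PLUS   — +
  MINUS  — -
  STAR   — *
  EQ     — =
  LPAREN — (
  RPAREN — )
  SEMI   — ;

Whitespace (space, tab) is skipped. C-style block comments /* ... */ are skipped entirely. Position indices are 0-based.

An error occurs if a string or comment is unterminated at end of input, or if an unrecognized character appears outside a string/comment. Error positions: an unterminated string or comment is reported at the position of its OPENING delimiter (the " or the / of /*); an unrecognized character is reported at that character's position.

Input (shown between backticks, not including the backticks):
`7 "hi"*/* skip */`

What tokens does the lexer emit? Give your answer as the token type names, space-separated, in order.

Answer: NUM STR STAR

Derivation:
pos=0: emit NUM '7' (now at pos=1)
pos=2: enter STRING mode
pos=2: emit STR "hi" (now at pos=6)
pos=6: emit STAR '*'
pos=7: enter COMMENT mode (saw '/*')
exit COMMENT mode (now at pos=17)
DONE. 3 tokens: [NUM, STR, STAR]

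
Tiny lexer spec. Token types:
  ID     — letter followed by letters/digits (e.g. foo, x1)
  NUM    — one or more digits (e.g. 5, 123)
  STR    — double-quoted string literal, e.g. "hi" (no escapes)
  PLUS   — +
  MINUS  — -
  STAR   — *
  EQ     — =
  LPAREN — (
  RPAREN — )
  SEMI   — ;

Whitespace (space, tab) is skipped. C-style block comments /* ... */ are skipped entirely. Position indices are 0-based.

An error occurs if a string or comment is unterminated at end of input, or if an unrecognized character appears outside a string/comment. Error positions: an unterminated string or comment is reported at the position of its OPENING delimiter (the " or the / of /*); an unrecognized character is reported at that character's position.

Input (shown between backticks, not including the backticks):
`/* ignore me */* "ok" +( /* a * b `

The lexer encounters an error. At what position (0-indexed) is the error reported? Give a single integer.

Answer: 25

Derivation:
pos=0: enter COMMENT mode (saw '/*')
exit COMMENT mode (now at pos=15)
pos=15: emit STAR '*'
pos=17: enter STRING mode
pos=17: emit STR "ok" (now at pos=21)
pos=22: emit PLUS '+'
pos=23: emit LPAREN '('
pos=25: enter COMMENT mode (saw '/*')
pos=25: ERROR — unterminated comment (reached EOF)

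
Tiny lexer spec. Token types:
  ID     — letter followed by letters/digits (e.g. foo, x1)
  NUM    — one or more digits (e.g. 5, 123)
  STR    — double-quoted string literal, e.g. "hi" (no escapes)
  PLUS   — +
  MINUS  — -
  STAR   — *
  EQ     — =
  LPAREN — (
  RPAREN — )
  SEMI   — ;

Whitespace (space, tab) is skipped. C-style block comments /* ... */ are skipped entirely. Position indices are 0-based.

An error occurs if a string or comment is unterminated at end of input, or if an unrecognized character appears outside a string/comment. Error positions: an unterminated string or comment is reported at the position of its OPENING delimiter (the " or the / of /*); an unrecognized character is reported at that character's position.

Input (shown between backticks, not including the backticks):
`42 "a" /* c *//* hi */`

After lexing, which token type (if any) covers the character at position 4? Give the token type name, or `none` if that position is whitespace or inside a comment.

pos=0: emit NUM '42' (now at pos=2)
pos=3: enter STRING mode
pos=3: emit STR "a" (now at pos=6)
pos=7: enter COMMENT mode (saw '/*')
exit COMMENT mode (now at pos=14)
pos=14: enter COMMENT mode (saw '/*')
exit COMMENT mode (now at pos=22)
DONE. 2 tokens: [NUM, STR]
Position 4: char is 'a' -> STR

Answer: STR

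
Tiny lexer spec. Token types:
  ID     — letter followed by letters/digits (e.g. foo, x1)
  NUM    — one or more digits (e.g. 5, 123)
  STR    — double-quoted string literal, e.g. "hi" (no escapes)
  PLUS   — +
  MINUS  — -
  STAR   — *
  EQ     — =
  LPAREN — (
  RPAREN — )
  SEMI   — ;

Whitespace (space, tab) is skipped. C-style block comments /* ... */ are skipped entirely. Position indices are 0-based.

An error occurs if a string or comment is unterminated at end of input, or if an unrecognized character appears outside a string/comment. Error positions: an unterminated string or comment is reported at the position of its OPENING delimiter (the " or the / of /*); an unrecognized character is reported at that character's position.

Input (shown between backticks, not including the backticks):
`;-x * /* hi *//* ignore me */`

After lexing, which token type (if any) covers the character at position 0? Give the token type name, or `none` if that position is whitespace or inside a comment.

pos=0: emit SEMI ';'
pos=1: emit MINUS '-'
pos=2: emit ID 'x' (now at pos=3)
pos=4: emit STAR '*'
pos=6: enter COMMENT mode (saw '/*')
exit COMMENT mode (now at pos=14)
pos=14: enter COMMENT mode (saw '/*')
exit COMMENT mode (now at pos=29)
DONE. 4 tokens: [SEMI, MINUS, ID, STAR]
Position 0: char is ';' -> SEMI

Answer: SEMI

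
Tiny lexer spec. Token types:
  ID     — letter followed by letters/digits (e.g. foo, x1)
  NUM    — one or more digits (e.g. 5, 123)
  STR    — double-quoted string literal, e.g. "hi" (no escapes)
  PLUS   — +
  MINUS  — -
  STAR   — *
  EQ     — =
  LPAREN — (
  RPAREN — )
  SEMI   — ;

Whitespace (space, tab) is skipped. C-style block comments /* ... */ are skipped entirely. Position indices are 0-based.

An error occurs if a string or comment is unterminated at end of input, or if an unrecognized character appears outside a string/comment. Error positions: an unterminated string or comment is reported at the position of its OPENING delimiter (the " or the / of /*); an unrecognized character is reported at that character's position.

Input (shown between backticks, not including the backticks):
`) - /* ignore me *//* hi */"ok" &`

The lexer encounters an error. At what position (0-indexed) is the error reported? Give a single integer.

Answer: 32

Derivation:
pos=0: emit RPAREN ')'
pos=2: emit MINUS '-'
pos=4: enter COMMENT mode (saw '/*')
exit COMMENT mode (now at pos=19)
pos=19: enter COMMENT mode (saw '/*')
exit COMMENT mode (now at pos=27)
pos=27: enter STRING mode
pos=27: emit STR "ok" (now at pos=31)
pos=32: ERROR — unrecognized char '&'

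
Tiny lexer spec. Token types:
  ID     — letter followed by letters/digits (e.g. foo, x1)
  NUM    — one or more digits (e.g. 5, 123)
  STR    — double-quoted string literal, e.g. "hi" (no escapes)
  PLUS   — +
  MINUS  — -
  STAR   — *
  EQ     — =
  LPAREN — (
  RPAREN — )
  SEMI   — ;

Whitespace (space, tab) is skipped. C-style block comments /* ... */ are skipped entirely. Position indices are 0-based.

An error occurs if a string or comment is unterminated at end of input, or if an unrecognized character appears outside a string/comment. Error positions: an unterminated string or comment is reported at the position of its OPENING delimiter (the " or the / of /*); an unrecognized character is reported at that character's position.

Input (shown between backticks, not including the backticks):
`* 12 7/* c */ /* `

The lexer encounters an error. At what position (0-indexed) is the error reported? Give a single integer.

Answer: 14

Derivation:
pos=0: emit STAR '*'
pos=2: emit NUM '12' (now at pos=4)
pos=5: emit NUM '7' (now at pos=6)
pos=6: enter COMMENT mode (saw '/*')
exit COMMENT mode (now at pos=13)
pos=14: enter COMMENT mode (saw '/*')
pos=14: ERROR — unterminated comment (reached EOF)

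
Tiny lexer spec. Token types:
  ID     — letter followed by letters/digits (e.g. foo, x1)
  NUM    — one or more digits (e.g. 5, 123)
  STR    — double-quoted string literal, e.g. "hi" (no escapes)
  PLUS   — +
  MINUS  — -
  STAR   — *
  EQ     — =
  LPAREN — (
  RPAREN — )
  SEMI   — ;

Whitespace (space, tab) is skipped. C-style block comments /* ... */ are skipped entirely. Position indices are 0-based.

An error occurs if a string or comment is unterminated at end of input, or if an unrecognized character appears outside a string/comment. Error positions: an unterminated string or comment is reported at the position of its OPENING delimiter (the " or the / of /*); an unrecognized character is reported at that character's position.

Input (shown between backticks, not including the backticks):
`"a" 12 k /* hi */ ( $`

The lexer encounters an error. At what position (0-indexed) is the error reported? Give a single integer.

pos=0: enter STRING mode
pos=0: emit STR "a" (now at pos=3)
pos=4: emit NUM '12' (now at pos=6)
pos=7: emit ID 'k' (now at pos=8)
pos=9: enter COMMENT mode (saw '/*')
exit COMMENT mode (now at pos=17)
pos=18: emit LPAREN '('
pos=20: ERROR — unrecognized char '$'

Answer: 20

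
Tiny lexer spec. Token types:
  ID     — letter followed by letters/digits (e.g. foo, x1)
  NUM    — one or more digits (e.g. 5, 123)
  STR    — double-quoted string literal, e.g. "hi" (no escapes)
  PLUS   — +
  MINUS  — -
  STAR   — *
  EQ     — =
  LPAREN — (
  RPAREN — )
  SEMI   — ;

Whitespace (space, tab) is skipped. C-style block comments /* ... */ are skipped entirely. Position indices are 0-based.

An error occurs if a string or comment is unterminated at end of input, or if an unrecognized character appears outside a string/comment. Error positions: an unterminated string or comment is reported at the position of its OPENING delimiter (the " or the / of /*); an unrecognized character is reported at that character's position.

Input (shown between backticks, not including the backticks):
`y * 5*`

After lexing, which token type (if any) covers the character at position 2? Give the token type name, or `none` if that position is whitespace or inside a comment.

pos=0: emit ID 'y' (now at pos=1)
pos=2: emit STAR '*'
pos=4: emit NUM '5' (now at pos=5)
pos=5: emit STAR '*'
DONE. 4 tokens: [ID, STAR, NUM, STAR]
Position 2: char is '*' -> STAR

Answer: STAR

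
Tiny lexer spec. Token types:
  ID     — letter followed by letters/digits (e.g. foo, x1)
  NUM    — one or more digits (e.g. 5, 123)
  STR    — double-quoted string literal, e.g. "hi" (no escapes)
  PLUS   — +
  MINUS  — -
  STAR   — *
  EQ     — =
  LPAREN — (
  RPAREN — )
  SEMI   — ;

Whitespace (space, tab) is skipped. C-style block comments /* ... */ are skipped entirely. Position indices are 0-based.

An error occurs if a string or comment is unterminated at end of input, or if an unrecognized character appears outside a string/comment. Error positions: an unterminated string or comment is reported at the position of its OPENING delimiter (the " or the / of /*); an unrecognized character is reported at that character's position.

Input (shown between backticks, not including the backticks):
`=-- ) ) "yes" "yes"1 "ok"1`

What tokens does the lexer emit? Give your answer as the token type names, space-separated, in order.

Answer: EQ MINUS MINUS RPAREN RPAREN STR STR NUM STR NUM

Derivation:
pos=0: emit EQ '='
pos=1: emit MINUS '-'
pos=2: emit MINUS '-'
pos=4: emit RPAREN ')'
pos=6: emit RPAREN ')'
pos=8: enter STRING mode
pos=8: emit STR "yes" (now at pos=13)
pos=14: enter STRING mode
pos=14: emit STR "yes" (now at pos=19)
pos=19: emit NUM '1' (now at pos=20)
pos=21: enter STRING mode
pos=21: emit STR "ok" (now at pos=25)
pos=25: emit NUM '1' (now at pos=26)
DONE. 10 tokens: [EQ, MINUS, MINUS, RPAREN, RPAREN, STR, STR, NUM, STR, NUM]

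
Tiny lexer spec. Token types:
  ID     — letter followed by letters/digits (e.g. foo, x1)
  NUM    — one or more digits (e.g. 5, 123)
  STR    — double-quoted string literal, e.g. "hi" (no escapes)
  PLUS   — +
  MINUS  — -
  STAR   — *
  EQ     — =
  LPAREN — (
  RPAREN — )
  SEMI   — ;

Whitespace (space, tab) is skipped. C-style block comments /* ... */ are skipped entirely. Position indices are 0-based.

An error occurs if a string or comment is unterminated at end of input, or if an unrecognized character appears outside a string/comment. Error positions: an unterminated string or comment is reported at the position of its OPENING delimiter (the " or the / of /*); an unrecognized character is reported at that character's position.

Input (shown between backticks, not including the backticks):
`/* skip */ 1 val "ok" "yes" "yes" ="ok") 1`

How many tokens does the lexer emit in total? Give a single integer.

pos=0: enter COMMENT mode (saw '/*')
exit COMMENT mode (now at pos=10)
pos=11: emit NUM '1' (now at pos=12)
pos=13: emit ID 'val' (now at pos=16)
pos=17: enter STRING mode
pos=17: emit STR "ok" (now at pos=21)
pos=22: enter STRING mode
pos=22: emit STR "yes" (now at pos=27)
pos=28: enter STRING mode
pos=28: emit STR "yes" (now at pos=33)
pos=34: emit EQ '='
pos=35: enter STRING mode
pos=35: emit STR "ok" (now at pos=39)
pos=39: emit RPAREN ')'
pos=41: emit NUM '1' (now at pos=42)
DONE. 9 tokens: [NUM, ID, STR, STR, STR, EQ, STR, RPAREN, NUM]

Answer: 9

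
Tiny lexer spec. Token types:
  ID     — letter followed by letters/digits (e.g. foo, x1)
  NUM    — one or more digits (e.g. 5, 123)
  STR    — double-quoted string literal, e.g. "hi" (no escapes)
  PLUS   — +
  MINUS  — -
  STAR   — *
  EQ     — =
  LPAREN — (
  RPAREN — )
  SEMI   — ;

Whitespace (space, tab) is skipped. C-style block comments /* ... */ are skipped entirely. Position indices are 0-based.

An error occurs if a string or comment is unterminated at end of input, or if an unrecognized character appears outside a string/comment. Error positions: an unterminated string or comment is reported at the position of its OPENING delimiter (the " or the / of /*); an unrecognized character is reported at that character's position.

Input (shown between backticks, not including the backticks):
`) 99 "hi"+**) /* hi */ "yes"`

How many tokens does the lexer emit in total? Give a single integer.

Answer: 8

Derivation:
pos=0: emit RPAREN ')'
pos=2: emit NUM '99' (now at pos=4)
pos=5: enter STRING mode
pos=5: emit STR "hi" (now at pos=9)
pos=9: emit PLUS '+'
pos=10: emit STAR '*'
pos=11: emit STAR '*'
pos=12: emit RPAREN ')'
pos=14: enter COMMENT mode (saw '/*')
exit COMMENT mode (now at pos=22)
pos=23: enter STRING mode
pos=23: emit STR "yes" (now at pos=28)
DONE. 8 tokens: [RPAREN, NUM, STR, PLUS, STAR, STAR, RPAREN, STR]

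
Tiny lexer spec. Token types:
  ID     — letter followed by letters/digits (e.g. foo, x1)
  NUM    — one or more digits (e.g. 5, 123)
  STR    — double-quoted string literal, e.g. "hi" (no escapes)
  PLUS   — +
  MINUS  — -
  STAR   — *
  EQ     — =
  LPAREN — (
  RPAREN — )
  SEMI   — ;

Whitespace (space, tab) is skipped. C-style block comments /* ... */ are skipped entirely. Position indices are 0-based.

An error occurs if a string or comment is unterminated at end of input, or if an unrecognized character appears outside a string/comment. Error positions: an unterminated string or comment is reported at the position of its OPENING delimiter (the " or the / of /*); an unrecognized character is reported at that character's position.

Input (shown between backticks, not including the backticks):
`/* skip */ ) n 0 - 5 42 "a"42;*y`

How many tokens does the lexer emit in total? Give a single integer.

Answer: 11

Derivation:
pos=0: enter COMMENT mode (saw '/*')
exit COMMENT mode (now at pos=10)
pos=11: emit RPAREN ')'
pos=13: emit ID 'n' (now at pos=14)
pos=15: emit NUM '0' (now at pos=16)
pos=17: emit MINUS '-'
pos=19: emit NUM '5' (now at pos=20)
pos=21: emit NUM '42' (now at pos=23)
pos=24: enter STRING mode
pos=24: emit STR "a" (now at pos=27)
pos=27: emit NUM '42' (now at pos=29)
pos=29: emit SEMI ';'
pos=30: emit STAR '*'
pos=31: emit ID 'y' (now at pos=32)
DONE. 11 tokens: [RPAREN, ID, NUM, MINUS, NUM, NUM, STR, NUM, SEMI, STAR, ID]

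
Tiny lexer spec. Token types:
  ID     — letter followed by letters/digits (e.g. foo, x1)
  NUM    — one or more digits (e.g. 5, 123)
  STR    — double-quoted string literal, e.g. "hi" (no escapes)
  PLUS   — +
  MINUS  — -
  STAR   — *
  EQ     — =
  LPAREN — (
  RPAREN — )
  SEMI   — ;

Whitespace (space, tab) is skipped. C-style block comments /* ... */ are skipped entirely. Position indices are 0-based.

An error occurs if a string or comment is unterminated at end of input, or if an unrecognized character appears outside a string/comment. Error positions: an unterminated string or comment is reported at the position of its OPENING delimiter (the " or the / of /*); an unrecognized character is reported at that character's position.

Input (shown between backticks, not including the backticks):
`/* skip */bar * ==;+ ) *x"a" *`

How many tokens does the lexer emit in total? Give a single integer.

pos=0: enter COMMENT mode (saw '/*')
exit COMMENT mode (now at pos=10)
pos=10: emit ID 'bar' (now at pos=13)
pos=14: emit STAR '*'
pos=16: emit EQ '='
pos=17: emit EQ '='
pos=18: emit SEMI ';'
pos=19: emit PLUS '+'
pos=21: emit RPAREN ')'
pos=23: emit STAR '*'
pos=24: emit ID 'x' (now at pos=25)
pos=25: enter STRING mode
pos=25: emit STR "a" (now at pos=28)
pos=29: emit STAR '*'
DONE. 11 tokens: [ID, STAR, EQ, EQ, SEMI, PLUS, RPAREN, STAR, ID, STR, STAR]

Answer: 11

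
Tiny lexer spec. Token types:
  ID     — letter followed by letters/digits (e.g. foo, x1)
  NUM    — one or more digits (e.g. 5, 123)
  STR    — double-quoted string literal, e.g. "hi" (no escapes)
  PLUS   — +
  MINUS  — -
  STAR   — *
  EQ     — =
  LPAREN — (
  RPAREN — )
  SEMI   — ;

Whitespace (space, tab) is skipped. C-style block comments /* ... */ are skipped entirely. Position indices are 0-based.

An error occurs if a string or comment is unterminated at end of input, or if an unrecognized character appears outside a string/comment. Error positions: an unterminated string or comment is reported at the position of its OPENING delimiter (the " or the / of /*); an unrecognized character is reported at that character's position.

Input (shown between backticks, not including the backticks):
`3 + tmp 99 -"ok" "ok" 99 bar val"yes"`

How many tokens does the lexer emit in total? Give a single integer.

Answer: 11

Derivation:
pos=0: emit NUM '3' (now at pos=1)
pos=2: emit PLUS '+'
pos=4: emit ID 'tmp' (now at pos=7)
pos=8: emit NUM '99' (now at pos=10)
pos=11: emit MINUS '-'
pos=12: enter STRING mode
pos=12: emit STR "ok" (now at pos=16)
pos=17: enter STRING mode
pos=17: emit STR "ok" (now at pos=21)
pos=22: emit NUM '99' (now at pos=24)
pos=25: emit ID 'bar' (now at pos=28)
pos=29: emit ID 'val' (now at pos=32)
pos=32: enter STRING mode
pos=32: emit STR "yes" (now at pos=37)
DONE. 11 tokens: [NUM, PLUS, ID, NUM, MINUS, STR, STR, NUM, ID, ID, STR]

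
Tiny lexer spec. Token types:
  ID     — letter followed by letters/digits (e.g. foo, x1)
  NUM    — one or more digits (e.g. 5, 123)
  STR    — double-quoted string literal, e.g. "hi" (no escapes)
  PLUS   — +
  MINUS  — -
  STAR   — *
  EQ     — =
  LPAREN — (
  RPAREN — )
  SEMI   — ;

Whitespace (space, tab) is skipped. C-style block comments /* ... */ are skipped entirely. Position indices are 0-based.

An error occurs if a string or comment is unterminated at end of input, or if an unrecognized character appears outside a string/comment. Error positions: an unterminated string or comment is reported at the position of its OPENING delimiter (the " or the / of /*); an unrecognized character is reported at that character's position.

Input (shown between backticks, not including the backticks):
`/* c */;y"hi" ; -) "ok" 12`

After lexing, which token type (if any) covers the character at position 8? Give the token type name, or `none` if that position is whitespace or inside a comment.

pos=0: enter COMMENT mode (saw '/*')
exit COMMENT mode (now at pos=7)
pos=7: emit SEMI ';'
pos=8: emit ID 'y' (now at pos=9)
pos=9: enter STRING mode
pos=9: emit STR "hi" (now at pos=13)
pos=14: emit SEMI ';'
pos=16: emit MINUS '-'
pos=17: emit RPAREN ')'
pos=19: enter STRING mode
pos=19: emit STR "ok" (now at pos=23)
pos=24: emit NUM '12' (now at pos=26)
DONE. 8 tokens: [SEMI, ID, STR, SEMI, MINUS, RPAREN, STR, NUM]
Position 8: char is 'y' -> ID

Answer: ID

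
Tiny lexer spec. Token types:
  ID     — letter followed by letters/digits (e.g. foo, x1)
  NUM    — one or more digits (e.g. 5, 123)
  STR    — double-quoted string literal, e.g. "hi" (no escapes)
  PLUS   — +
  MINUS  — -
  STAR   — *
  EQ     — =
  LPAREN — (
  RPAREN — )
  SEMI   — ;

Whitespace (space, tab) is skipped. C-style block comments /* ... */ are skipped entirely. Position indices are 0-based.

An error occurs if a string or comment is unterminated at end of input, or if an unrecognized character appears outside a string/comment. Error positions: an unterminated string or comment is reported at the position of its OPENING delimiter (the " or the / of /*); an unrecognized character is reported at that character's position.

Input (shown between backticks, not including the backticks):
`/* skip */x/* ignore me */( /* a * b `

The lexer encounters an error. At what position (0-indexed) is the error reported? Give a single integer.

Answer: 28

Derivation:
pos=0: enter COMMENT mode (saw '/*')
exit COMMENT mode (now at pos=10)
pos=10: emit ID 'x' (now at pos=11)
pos=11: enter COMMENT mode (saw '/*')
exit COMMENT mode (now at pos=26)
pos=26: emit LPAREN '('
pos=28: enter COMMENT mode (saw '/*')
pos=28: ERROR — unterminated comment (reached EOF)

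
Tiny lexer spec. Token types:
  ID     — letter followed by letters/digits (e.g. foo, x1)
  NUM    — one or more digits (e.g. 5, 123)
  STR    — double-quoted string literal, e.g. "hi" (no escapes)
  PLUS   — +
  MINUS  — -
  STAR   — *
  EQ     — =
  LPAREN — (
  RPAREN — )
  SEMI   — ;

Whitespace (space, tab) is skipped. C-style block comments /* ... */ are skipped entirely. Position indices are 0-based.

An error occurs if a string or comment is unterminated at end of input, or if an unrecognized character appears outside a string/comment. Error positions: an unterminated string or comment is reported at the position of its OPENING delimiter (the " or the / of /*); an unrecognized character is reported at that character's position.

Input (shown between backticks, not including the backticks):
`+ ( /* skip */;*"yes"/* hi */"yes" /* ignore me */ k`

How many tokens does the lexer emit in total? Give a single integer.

pos=0: emit PLUS '+'
pos=2: emit LPAREN '('
pos=4: enter COMMENT mode (saw '/*')
exit COMMENT mode (now at pos=14)
pos=14: emit SEMI ';'
pos=15: emit STAR '*'
pos=16: enter STRING mode
pos=16: emit STR "yes" (now at pos=21)
pos=21: enter COMMENT mode (saw '/*')
exit COMMENT mode (now at pos=29)
pos=29: enter STRING mode
pos=29: emit STR "yes" (now at pos=34)
pos=35: enter COMMENT mode (saw '/*')
exit COMMENT mode (now at pos=50)
pos=51: emit ID 'k' (now at pos=52)
DONE. 7 tokens: [PLUS, LPAREN, SEMI, STAR, STR, STR, ID]

Answer: 7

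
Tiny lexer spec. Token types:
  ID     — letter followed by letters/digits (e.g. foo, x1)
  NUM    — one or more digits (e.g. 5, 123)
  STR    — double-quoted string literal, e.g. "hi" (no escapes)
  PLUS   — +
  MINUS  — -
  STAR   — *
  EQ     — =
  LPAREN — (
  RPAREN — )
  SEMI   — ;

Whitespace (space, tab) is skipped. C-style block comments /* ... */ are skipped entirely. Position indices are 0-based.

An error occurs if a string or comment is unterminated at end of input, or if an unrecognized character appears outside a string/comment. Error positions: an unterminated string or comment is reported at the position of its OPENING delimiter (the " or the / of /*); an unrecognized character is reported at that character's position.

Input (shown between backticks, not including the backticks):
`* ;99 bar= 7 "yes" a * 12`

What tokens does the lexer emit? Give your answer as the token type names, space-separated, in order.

pos=0: emit STAR '*'
pos=2: emit SEMI ';'
pos=3: emit NUM '99' (now at pos=5)
pos=6: emit ID 'bar' (now at pos=9)
pos=9: emit EQ '='
pos=11: emit NUM '7' (now at pos=12)
pos=13: enter STRING mode
pos=13: emit STR "yes" (now at pos=18)
pos=19: emit ID 'a' (now at pos=20)
pos=21: emit STAR '*'
pos=23: emit NUM '12' (now at pos=25)
DONE. 10 tokens: [STAR, SEMI, NUM, ID, EQ, NUM, STR, ID, STAR, NUM]

Answer: STAR SEMI NUM ID EQ NUM STR ID STAR NUM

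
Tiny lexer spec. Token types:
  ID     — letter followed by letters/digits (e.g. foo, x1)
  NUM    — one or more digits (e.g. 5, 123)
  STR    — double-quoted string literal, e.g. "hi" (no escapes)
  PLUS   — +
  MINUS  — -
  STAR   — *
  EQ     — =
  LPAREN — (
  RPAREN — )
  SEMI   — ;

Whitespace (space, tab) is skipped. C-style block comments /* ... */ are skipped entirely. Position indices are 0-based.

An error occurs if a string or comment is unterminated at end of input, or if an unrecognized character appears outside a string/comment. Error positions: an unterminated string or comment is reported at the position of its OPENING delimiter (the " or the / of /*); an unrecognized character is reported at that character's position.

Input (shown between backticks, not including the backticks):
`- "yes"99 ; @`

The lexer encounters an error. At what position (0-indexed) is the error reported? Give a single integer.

pos=0: emit MINUS '-'
pos=2: enter STRING mode
pos=2: emit STR "yes" (now at pos=7)
pos=7: emit NUM '99' (now at pos=9)
pos=10: emit SEMI ';'
pos=12: ERROR — unrecognized char '@'

Answer: 12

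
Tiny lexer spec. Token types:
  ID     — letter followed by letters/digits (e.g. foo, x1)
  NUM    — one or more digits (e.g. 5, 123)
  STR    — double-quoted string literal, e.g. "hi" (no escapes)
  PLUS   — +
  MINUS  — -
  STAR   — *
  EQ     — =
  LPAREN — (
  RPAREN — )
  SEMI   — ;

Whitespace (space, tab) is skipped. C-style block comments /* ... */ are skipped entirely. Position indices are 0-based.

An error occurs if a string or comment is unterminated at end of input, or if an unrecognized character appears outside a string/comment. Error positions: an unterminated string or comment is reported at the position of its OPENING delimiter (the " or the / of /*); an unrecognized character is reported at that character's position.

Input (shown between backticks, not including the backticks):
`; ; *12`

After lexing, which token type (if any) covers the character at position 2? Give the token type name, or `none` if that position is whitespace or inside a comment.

pos=0: emit SEMI ';'
pos=2: emit SEMI ';'
pos=4: emit STAR '*'
pos=5: emit NUM '12' (now at pos=7)
DONE. 4 tokens: [SEMI, SEMI, STAR, NUM]
Position 2: char is ';' -> SEMI

Answer: SEMI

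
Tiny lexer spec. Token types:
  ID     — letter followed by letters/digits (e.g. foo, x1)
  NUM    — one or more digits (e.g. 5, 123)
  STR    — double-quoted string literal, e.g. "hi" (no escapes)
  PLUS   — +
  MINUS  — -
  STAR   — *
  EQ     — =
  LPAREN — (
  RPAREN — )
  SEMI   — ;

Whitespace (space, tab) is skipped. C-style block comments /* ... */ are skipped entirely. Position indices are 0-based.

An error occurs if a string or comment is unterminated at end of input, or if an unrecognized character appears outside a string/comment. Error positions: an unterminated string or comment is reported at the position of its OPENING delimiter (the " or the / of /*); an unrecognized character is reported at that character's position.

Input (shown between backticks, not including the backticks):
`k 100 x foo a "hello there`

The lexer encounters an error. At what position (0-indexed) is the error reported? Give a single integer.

Answer: 14

Derivation:
pos=0: emit ID 'k' (now at pos=1)
pos=2: emit NUM '100' (now at pos=5)
pos=6: emit ID 'x' (now at pos=7)
pos=8: emit ID 'foo' (now at pos=11)
pos=12: emit ID 'a' (now at pos=13)
pos=14: enter STRING mode
pos=14: ERROR — unterminated string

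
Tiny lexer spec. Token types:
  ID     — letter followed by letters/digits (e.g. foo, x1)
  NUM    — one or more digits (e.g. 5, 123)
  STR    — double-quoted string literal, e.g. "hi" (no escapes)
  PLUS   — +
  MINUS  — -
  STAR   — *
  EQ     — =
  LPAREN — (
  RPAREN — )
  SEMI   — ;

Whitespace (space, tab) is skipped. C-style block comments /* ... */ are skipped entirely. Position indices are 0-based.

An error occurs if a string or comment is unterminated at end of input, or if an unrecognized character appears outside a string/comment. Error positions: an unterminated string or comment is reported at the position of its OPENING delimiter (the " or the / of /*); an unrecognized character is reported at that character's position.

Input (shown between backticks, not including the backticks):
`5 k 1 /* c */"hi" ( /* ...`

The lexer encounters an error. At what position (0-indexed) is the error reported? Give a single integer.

Answer: 20

Derivation:
pos=0: emit NUM '5' (now at pos=1)
pos=2: emit ID 'k' (now at pos=3)
pos=4: emit NUM '1' (now at pos=5)
pos=6: enter COMMENT mode (saw '/*')
exit COMMENT mode (now at pos=13)
pos=13: enter STRING mode
pos=13: emit STR "hi" (now at pos=17)
pos=18: emit LPAREN '('
pos=20: enter COMMENT mode (saw '/*')
pos=20: ERROR — unterminated comment (reached EOF)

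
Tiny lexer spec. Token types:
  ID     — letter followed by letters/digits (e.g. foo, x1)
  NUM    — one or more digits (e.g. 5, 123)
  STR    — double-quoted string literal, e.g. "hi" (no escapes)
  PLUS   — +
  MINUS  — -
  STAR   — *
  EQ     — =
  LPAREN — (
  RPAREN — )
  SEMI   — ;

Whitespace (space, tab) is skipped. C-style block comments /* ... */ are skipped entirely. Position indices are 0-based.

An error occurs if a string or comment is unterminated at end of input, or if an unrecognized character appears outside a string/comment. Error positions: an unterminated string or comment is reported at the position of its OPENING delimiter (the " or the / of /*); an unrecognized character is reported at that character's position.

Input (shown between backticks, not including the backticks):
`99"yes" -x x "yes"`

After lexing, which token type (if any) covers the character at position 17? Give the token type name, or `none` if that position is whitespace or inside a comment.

Answer: STR

Derivation:
pos=0: emit NUM '99' (now at pos=2)
pos=2: enter STRING mode
pos=2: emit STR "yes" (now at pos=7)
pos=8: emit MINUS '-'
pos=9: emit ID 'x' (now at pos=10)
pos=11: emit ID 'x' (now at pos=12)
pos=13: enter STRING mode
pos=13: emit STR "yes" (now at pos=18)
DONE. 6 tokens: [NUM, STR, MINUS, ID, ID, STR]
Position 17: char is '"' -> STR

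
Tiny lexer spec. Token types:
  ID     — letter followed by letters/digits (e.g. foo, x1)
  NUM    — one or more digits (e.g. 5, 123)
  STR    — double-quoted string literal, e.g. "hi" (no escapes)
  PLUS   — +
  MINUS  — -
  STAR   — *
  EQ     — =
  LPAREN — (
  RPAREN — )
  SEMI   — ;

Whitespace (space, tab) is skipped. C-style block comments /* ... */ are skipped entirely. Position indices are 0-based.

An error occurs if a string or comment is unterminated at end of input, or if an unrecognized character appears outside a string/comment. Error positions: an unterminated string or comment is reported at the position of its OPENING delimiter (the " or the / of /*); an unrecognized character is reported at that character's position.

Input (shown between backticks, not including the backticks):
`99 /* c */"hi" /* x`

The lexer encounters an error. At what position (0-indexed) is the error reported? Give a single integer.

pos=0: emit NUM '99' (now at pos=2)
pos=3: enter COMMENT mode (saw '/*')
exit COMMENT mode (now at pos=10)
pos=10: enter STRING mode
pos=10: emit STR "hi" (now at pos=14)
pos=15: enter COMMENT mode (saw '/*')
pos=15: ERROR — unterminated comment (reached EOF)

Answer: 15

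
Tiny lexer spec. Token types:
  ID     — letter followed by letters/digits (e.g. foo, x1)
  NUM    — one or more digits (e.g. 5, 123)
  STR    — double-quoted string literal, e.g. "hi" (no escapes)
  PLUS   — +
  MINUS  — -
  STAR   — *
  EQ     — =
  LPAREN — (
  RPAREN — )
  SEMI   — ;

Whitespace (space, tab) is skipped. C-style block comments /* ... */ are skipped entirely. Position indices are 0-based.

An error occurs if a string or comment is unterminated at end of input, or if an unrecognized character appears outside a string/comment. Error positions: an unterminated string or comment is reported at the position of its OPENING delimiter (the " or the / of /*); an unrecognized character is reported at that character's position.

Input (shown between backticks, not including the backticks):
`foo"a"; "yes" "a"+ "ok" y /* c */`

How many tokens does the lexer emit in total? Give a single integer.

Answer: 8

Derivation:
pos=0: emit ID 'foo' (now at pos=3)
pos=3: enter STRING mode
pos=3: emit STR "a" (now at pos=6)
pos=6: emit SEMI ';'
pos=8: enter STRING mode
pos=8: emit STR "yes" (now at pos=13)
pos=14: enter STRING mode
pos=14: emit STR "a" (now at pos=17)
pos=17: emit PLUS '+'
pos=19: enter STRING mode
pos=19: emit STR "ok" (now at pos=23)
pos=24: emit ID 'y' (now at pos=25)
pos=26: enter COMMENT mode (saw '/*')
exit COMMENT mode (now at pos=33)
DONE. 8 tokens: [ID, STR, SEMI, STR, STR, PLUS, STR, ID]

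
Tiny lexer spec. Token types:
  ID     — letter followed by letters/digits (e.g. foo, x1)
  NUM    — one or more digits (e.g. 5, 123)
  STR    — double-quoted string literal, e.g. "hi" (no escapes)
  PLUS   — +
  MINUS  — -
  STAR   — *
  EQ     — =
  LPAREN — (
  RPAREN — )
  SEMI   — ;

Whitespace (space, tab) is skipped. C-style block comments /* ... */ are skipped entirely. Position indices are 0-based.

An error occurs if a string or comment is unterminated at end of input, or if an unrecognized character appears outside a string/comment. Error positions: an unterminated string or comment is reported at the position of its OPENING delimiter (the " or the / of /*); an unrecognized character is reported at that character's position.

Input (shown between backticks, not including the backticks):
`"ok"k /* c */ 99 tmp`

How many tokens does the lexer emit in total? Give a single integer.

pos=0: enter STRING mode
pos=0: emit STR "ok" (now at pos=4)
pos=4: emit ID 'k' (now at pos=5)
pos=6: enter COMMENT mode (saw '/*')
exit COMMENT mode (now at pos=13)
pos=14: emit NUM '99' (now at pos=16)
pos=17: emit ID 'tmp' (now at pos=20)
DONE. 4 tokens: [STR, ID, NUM, ID]

Answer: 4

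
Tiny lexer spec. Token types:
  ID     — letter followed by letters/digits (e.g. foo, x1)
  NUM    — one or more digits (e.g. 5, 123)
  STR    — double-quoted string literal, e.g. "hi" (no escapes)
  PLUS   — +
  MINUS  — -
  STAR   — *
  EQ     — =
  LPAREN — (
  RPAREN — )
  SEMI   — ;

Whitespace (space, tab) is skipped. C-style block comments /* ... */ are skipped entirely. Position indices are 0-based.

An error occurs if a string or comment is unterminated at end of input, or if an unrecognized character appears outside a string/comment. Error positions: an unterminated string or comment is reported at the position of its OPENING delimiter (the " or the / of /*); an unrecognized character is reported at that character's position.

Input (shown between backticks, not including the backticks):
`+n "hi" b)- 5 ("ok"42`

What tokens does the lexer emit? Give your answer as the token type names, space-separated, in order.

Answer: PLUS ID STR ID RPAREN MINUS NUM LPAREN STR NUM

Derivation:
pos=0: emit PLUS '+'
pos=1: emit ID 'n' (now at pos=2)
pos=3: enter STRING mode
pos=3: emit STR "hi" (now at pos=7)
pos=8: emit ID 'b' (now at pos=9)
pos=9: emit RPAREN ')'
pos=10: emit MINUS '-'
pos=12: emit NUM '5' (now at pos=13)
pos=14: emit LPAREN '('
pos=15: enter STRING mode
pos=15: emit STR "ok" (now at pos=19)
pos=19: emit NUM '42' (now at pos=21)
DONE. 10 tokens: [PLUS, ID, STR, ID, RPAREN, MINUS, NUM, LPAREN, STR, NUM]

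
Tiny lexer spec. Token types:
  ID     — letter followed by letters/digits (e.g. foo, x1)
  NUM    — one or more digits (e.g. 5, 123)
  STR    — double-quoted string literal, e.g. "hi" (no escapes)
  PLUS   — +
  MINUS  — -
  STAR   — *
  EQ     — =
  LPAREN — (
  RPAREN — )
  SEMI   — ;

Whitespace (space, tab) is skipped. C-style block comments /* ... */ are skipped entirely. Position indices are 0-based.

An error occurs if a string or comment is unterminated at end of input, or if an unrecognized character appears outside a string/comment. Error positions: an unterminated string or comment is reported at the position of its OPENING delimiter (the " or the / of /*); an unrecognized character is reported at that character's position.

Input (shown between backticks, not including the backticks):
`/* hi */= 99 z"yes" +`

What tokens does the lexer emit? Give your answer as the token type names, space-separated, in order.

Answer: EQ NUM ID STR PLUS

Derivation:
pos=0: enter COMMENT mode (saw '/*')
exit COMMENT mode (now at pos=8)
pos=8: emit EQ '='
pos=10: emit NUM '99' (now at pos=12)
pos=13: emit ID 'z' (now at pos=14)
pos=14: enter STRING mode
pos=14: emit STR "yes" (now at pos=19)
pos=20: emit PLUS '+'
DONE. 5 tokens: [EQ, NUM, ID, STR, PLUS]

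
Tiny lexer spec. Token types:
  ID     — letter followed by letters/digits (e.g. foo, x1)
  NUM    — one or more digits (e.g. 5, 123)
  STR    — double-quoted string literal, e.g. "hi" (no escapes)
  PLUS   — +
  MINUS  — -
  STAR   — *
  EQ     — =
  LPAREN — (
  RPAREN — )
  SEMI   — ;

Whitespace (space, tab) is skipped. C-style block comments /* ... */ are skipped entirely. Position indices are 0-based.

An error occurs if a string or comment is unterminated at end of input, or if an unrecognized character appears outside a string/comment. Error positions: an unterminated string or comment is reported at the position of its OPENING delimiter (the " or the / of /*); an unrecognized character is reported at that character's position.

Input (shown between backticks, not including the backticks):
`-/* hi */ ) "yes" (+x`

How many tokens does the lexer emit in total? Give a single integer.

Answer: 6

Derivation:
pos=0: emit MINUS '-'
pos=1: enter COMMENT mode (saw '/*')
exit COMMENT mode (now at pos=9)
pos=10: emit RPAREN ')'
pos=12: enter STRING mode
pos=12: emit STR "yes" (now at pos=17)
pos=18: emit LPAREN '('
pos=19: emit PLUS '+'
pos=20: emit ID 'x' (now at pos=21)
DONE. 6 tokens: [MINUS, RPAREN, STR, LPAREN, PLUS, ID]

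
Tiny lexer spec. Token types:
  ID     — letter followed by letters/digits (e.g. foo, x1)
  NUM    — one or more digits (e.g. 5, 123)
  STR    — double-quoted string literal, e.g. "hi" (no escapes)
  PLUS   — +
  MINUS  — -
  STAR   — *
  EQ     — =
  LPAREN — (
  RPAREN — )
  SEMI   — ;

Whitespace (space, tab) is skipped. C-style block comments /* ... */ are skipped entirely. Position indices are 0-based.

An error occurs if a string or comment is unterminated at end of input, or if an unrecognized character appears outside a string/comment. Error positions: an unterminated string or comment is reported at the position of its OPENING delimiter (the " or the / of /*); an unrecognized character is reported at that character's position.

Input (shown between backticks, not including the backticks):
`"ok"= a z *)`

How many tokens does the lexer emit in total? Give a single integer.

pos=0: enter STRING mode
pos=0: emit STR "ok" (now at pos=4)
pos=4: emit EQ '='
pos=6: emit ID 'a' (now at pos=7)
pos=8: emit ID 'z' (now at pos=9)
pos=10: emit STAR '*'
pos=11: emit RPAREN ')'
DONE. 6 tokens: [STR, EQ, ID, ID, STAR, RPAREN]

Answer: 6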